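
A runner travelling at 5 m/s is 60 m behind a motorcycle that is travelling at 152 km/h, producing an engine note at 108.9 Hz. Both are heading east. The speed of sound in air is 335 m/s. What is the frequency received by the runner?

98 Hz

152 km/h = 42.22 m/s.
The runner is behind, so the motorcycle is moving away from it while the runner is moving toward the motorcycle.
With source receding and observer approaching, f' = f · (v + v_o)/(v + v_s).
f' = 108.9 × (335 + 5)/(335 + 42.22) = 108.9 × 340/377.22 ≈ 98 Hz.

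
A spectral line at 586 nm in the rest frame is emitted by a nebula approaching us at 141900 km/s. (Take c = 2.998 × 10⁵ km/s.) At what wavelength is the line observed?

β = v/c = 141900/299800 = 0.4733.
Relativistic Doppler for wavelength: λ' = λ₀ · √((1 − β)/(1 + β)).
λ' = 586 × √(0.5267/1.4733) = 586 × 0.59790 ≈ 350.4 nm.

350.4 nm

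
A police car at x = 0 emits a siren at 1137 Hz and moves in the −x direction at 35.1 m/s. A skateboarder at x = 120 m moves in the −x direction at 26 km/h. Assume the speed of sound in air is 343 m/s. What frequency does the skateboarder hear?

26 km/h = 7.222 m/s.
The observer lies on the +x side, so the source is heading away from the observer and the observer is heading toward the source.
Both move, so f' = f · (v + v_o)/(v + v_s).
f' = 1137 × (343 + 7.222)/(343 + 35.1) = 1137 × 350.22/378.1 ≈ 1053 Hz.

1053 Hz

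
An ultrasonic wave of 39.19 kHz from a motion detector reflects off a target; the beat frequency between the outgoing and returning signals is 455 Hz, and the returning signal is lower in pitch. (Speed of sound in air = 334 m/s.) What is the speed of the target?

Double Doppler shift off a moving reflector: f₂ = f₀ · (v + u)/(v − u) (u > 0 toward emitter).
Returning signal is lower, so f₂ = f₀ − Δf = 39190 − 455 = 38735 Hz.
Rearranging, u = v · (f₂ − f₀)/(f₂ + f₀) = 334 × -455/77925 ≈ -1.95 m/s.
So the target is moving at 1.95 m/s away from the emitter.

1.95 m/s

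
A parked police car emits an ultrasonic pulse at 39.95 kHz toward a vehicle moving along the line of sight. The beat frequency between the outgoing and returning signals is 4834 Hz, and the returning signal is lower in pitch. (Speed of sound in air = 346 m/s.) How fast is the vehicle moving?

22.3 m/s

Double Doppler shift off a moving reflector: f₂ = f₀ · (v + u)/(v − u) (u > 0 toward emitter).
Returning signal is lower, so f₂ = f₀ − Δf = 39950 − 4834 = 35116 Hz.
Rearranging, u = v · (f₂ − f₀)/(f₂ + f₀) = 346 × -4834/75066 ≈ -22.3 m/s.
So the vehicle is moving at 22.3 m/s away from the emitter.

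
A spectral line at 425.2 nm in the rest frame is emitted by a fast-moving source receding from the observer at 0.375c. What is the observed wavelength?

Relativistic Doppler for wavelength: λ' = λ₀ · √((1 + β)/(1 − β)).
λ' = 425.2 × √(1.3750/0.6250) = 425.2 × 1.48324 ≈ 630.7 nm.

630.7 nm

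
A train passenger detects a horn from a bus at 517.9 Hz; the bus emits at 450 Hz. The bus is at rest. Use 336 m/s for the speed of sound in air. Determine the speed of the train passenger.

f' > f, so the train passenger is approaching.
f' = f · (v + v_o)/v ⇒ v_o = v · |f'/f − 1|.
v_o = 336 × |517.9/450 − 1| = 336 × 0.1509 ≈ 51 m/s.

51 m/s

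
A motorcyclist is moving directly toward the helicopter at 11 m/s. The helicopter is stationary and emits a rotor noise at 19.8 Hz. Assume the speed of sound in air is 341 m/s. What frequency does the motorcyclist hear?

Moving observer, stationary source: f' = f · (v + v_o)/v.
f' = 19.8 × (341 + 11)/341 = 19.8 × 352/341 ≈ 20.4 Hz.

20.4 Hz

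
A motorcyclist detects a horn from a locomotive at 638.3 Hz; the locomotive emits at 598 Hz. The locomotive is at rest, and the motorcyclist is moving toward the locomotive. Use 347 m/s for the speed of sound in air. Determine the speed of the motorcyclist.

f' = f · (v + v_o)/v ⇒ v_o = v · |f'/f − 1|.
v_o = 347 × |638.3/598 − 1| = 347 × 0.06739 ≈ 23.4 m/s.

23.4 m/s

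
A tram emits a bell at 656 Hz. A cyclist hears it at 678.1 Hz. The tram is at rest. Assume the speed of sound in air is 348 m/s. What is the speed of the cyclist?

11.7 m/s

f' > f, so the cyclist is approaching.
f' = f · (v + v_o)/v ⇒ v_o = v · |f'/f − 1|.
v_o = 348 × |678.1/656 − 1| = 348 × 0.03369 ≈ 11.7 m/s.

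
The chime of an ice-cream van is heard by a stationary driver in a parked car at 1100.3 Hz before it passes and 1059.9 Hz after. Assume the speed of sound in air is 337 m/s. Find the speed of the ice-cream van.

6.3 m/s

f₁/f₂ = (v + v_s)/(v − v_s), so v_s = v · (f₁ − f₂)/(f₁ + f₂).
v_s = 337 × (1100.3 − 1059.9)/(1100.3 + 1059.9) = 337 × 40.4/2160.2 ≈ 6.3 m/s.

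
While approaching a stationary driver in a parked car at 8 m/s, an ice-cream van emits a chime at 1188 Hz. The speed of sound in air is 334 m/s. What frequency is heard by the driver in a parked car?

With the source moving toward a stationary observer, f' = f · v/(v − v_s).
f' = 1188 × 334/(334 − 8) = 1188 × 334/326 ≈ 1217 Hz.

1217 Hz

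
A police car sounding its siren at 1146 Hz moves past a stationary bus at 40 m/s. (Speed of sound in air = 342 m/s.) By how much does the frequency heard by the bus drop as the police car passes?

Approaching: f₁ = f · v/(v − v_s) = 1146 × 342/302 ≈ 1298 Hz.
Receding: f₂ = f · v/(v + v_s) = 1146 × 342/382 ≈ 1026 Hz.
Drop: f₁ − f₂ = 2f·v·v_s/(v² − v_s²) = 2 × 1146 × 342 × 40/(342² − 40²) ≈ 272 Hz.

272 Hz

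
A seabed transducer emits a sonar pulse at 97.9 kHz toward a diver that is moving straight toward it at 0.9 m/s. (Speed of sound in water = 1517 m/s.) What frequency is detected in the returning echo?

The diver first receives the wave as a moving observer: f₁ = f₀ · (v + u)/v = 97.9 × (1517 + 0.9)/1517 ≈ 98.0 kHz.
The reflection then acts as a moving source: f₂ = f₁ · v/(v − u) ≈ 98.0 kHz.
Equivalently f₂ = f₀ · (v + u)/(v − u).

98.0 kHz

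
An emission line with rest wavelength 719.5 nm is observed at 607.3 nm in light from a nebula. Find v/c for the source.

λ'/λ₀ = 0.8441 < 1 (blueshift), so the source is approaching.
λ'/λ₀ = √((1 − β)/(1 + β)) for an approaching source ⇒ β = (1 − r²)/(1 + r²) with r = λ'/λ₀.
β = (1 − 0.7124)/(1 + 0.7124) ≈ 0.168.

0.168c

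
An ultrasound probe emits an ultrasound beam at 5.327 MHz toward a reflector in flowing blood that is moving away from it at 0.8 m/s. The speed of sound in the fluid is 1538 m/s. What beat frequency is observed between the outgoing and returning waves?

At the reflector in flowing blood (a moving observer), f₁ = f₀ · (v − u)/v = 5.327 × 1537.2/1538 ≈ 5.32423 MHz.
The reflection then acts as a moving source: f₂ = f₁ · v/(v + u) ≈ 5.32146 MHz.
Equivalently f₂ = f₀ · (v − u)/(v + u).
Beat frequency (with f₀ = 5327000 Hz): |f₂ − f₀| = 2u·f₀/(v + u) = 2 × 0.8 × 5327000/1538.8 ≈ 5539 Hz.

5539 Hz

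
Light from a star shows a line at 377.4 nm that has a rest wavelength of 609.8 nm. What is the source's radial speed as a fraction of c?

λ'/λ₀ = 0.6189 < 1 (blueshift), so the source is approaching.
λ'/λ₀ = √((1 − β)/(1 + β)) for an approaching source ⇒ β = (1 − r²)/(1 + r²) with r = λ'/λ₀.
β = (1 − 0.3830)/(1 + 0.3830) ≈ 0.446.

0.446c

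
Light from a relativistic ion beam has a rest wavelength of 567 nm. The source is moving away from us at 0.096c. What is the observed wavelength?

624.3 nm

Relativistic Doppler for wavelength: λ' = λ₀ · √((1 + β)/(1 − β)).
λ' = 567 × √(1.0960/0.9040) = 567 × 1.10109 ≈ 624.3 nm.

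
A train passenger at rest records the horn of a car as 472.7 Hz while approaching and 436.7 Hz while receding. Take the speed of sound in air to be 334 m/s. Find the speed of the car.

f₁/f₂ = (v + v_s)/(v − v_s), so v_s = v · (f₁ − f₂)/(f₁ + f₂).
v_s = 334 × (472.7 − 436.7)/(472.7 + 436.7) = 334 × 36.0/909.4 ≈ 13.2 m/s.

13.2 m/s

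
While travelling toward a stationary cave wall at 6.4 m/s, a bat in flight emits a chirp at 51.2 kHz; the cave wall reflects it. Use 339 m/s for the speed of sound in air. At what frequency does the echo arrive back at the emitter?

53.2 kHz

The cave wall receives the sound from a moving source: f₁ = f₀ · v/(v − v_e) = 51.2 × 339/332.6 ≈ 52.2 kHz.
On the return leg the bat in flight is a moving observer: f₂ = f₁ · (v + v_e)/v = 52.2 × 345.4/339 ≈ 53.2 kHz.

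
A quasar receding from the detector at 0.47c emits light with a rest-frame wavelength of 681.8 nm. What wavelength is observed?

Relativistic Doppler for wavelength: λ' = λ₀ · √((1 + β)/(1 − β)).
λ' = 681.8 × √(1.4700/0.5300) = 681.8 × 1.66541 ≈ 1135.5 nm.

1135.5 nm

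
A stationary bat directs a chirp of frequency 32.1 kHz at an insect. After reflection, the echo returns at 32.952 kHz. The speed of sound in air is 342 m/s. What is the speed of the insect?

Double Doppler shift off a moving reflector: f₂ = f₀ · (v + u)/(v − u) (u > 0 toward emitter).
Rearranging, u = v · (f₂ − f₀)/(f₂ + f₀) = 342 × 0.852/65.052 ≈ 4.5 m/s.
So the insect is moving at 4.5 m/s toward the emitter.

4.5 m/s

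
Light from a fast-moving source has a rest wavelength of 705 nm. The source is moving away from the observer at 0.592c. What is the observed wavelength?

Relativistic Doppler for wavelength: λ' = λ₀ · √((1 + β)/(1 − β)).
λ' = 705 × √(1.5920/0.4080) = 705 × 1.97534 ≈ 1392.6 nm.

1392.6 nm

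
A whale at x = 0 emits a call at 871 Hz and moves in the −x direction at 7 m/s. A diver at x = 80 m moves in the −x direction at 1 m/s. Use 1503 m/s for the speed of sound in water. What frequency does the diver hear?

The observer lies on the +x side, so the source is heading away from the observer and the observer is heading toward the source.
With source receding and observer approaching, f' = f · (v + v_o)/(v + v_s).
f' = 871 × (1503 + 1)/(1503 + 7) = 871 × 1504/1510 ≈ 868 Hz.

868 Hz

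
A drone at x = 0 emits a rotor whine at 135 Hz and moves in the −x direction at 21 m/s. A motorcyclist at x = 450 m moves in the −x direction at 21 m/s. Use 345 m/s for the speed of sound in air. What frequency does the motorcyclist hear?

The observer lies on the +x side, so the source is heading away from the observer and the observer is heading toward the source.
General Doppler shift: f' = f · (v + v_o)/(v + v_s).
f' = 135 × (345 + 21)/(345 + 21) = 135 × 366/366 ≈ 135 Hz.

135 Hz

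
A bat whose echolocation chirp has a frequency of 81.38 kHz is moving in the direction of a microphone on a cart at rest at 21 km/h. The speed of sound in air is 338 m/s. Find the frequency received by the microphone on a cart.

21 km/h = 5.833 m/s.
Only the source moves, toward the listener, so f' = f · v/(v − v_s).
f' = 81.38 × 338/(338 − 5.833) = 81.38 × 338/332.2 ≈ 82.8 kHz.

82.8 kHz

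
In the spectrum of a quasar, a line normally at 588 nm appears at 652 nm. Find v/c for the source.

λ'/λ₀ = 1.1088 > 1 (redshift), so the source is receding.
λ'/λ₀ = √((1 + β)/(1 − β)) for a receding source ⇒ β = (r² − 1)/(r² + 1) with r = λ'/λ₀.
β = (1.2295 − 1)/(1.2295 + 1) ≈ 0.103.

0.103c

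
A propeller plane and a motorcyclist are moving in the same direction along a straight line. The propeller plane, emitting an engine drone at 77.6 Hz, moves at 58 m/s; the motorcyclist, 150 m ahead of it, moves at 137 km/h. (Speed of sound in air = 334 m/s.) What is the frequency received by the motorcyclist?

137 km/h = 38.06 m/s.
The motorcyclist is ahead, so the propeller plane is moving toward it while the motorcyclist is moving away from the propeller plane.
General Doppler shift: f' = f · (v − v_o)/(v − v_s).
f' = 77.6 × (334 − 38.06)/(334 − 58) = 77.6 × 295.94/276 ≈ 83 Hz.

83 Hz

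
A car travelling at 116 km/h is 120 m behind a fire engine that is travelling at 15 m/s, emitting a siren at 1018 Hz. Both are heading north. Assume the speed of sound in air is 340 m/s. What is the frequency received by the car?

116 km/h = 32.22 m/s.
The car is behind, so the fire engine is moving away from it while the car is moving toward the fire engine.
Both move, so f' = f · (v + v_o)/(v + v_s).
f' = 1018 × (340 + 32.22)/(340 + 15) = 1018 × 372.22/355 ≈ 1067 Hz.

1067 Hz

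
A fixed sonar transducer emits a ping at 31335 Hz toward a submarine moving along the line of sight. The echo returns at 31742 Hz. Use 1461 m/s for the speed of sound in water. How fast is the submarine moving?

9.4 m/s

Double Doppler shift off a moving reflector: f₂ = f₀ · (v + u)/(v − u) (u > 0 toward emitter).
Rearranging, u = v · (f₂ − f₀)/(f₂ + f₀) = 1461 × 407/63077 ≈ 9.4 m/s.
So the submarine is moving at 9.4 m/s toward the emitter.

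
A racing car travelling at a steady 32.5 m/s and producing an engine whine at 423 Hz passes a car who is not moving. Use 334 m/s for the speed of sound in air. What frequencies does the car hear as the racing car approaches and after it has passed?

Approaching: f₁ = f · v/(v − v_s) = 423 × 334/301.5 ≈ 469 Hz.
Receding: f₂ = f · v/(v + v_s) = 423 × 334/366.5 ≈ 385 Hz.

469 Hz approaching; 385 Hz receding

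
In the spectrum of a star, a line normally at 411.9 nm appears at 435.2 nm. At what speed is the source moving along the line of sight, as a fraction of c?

0.055

λ'/λ₀ = 1.0566 > 1 (redshift), so the source is receding.
λ'/λ₀ = √((1 + β)/(1 − β)) for a receding source ⇒ β = (r² − 1)/(r² + 1) with r = λ'/λ₀.
β = (1.1163 − 1)/(1.1163 + 1) ≈ 0.055.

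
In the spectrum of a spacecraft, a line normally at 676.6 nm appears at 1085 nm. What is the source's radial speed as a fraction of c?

λ'/λ₀ = 1.6036 > 1 (redshift), so the source is receding.
λ'/λ₀ = √((1 + β)/(1 − β)) for a receding source ⇒ β = (r² − 1)/(r² + 1) with r = λ'/λ₀.
β = (2.5716 − 1)/(2.5716 + 1) ≈ 0.440.

0.440c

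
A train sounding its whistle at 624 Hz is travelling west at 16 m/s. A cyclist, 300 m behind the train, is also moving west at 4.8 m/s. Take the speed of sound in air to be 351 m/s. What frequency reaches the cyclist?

605 Hz

The cyclist is behind, so the train is moving away from it while the cyclist is moving toward the train.
Both move, so f' = f · (v + v_o)/(v + v_s).
f' = 624 × (351 + 4.8)/(351 + 16) = 624 × 355.8/367 ≈ 605 Hz.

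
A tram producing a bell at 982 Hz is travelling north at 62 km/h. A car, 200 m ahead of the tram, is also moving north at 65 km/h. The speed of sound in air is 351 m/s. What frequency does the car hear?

62 km/h = 17.22 m/s; 65 km/h = 18.06 m/s.
The car is ahead, so the tram is moving toward it while the car is moving away from the tram.
General Doppler shift: f' = f · (v − v_o)/(v − v_s).
f' = 982 × (351 − 18.06)/(351 − 17.22) = 982 × 332.94/333.78 ≈ 980 Hz.

980 Hz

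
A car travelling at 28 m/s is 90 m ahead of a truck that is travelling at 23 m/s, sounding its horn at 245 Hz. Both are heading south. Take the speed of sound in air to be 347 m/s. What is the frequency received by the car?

241 Hz

The car is ahead, so the truck is moving toward it while the car is moving away from the truck.
Both move, so f' = f · (v − v_o)/(v − v_s).
f' = 245 × (347 − 28)/(347 − 23) = 245 × 319/324 ≈ 241 Hz.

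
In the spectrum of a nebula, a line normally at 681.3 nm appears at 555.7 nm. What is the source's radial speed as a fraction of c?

λ'/λ₀ = 0.8156 < 1 (blueshift), so the source is approaching.
λ'/λ₀ = √((1 − β)/(1 + β)) for an approaching source ⇒ β = (1 − r²)/(1 + r²) with r = λ'/λ₀.
β = (1 − 0.6653)/(1 + 0.6653) ≈ 0.201.

0.201c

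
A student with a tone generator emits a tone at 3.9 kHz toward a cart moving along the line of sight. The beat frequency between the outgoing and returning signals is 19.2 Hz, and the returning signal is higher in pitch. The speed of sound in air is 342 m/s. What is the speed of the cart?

0.84 m/s

Double Doppler shift off a moving reflector: f₂ = f₀ · (v + u)/(v − u) (u > 0 toward emitter).
Returning signal is higher, so f₂ = f₀ + Δf = 3900 + 19.2 = 3919.2 Hz.
Rearranging, u = v · (f₂ − f₀)/(f₂ + f₀) = 342 × 19.2/7819.2 ≈ 0.84 m/s.
So the cart is moving at 0.84 m/s toward the emitter.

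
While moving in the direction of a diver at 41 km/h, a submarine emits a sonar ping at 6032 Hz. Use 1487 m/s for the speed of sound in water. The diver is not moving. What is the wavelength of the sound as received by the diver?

24.5 cm

41 km/h = 11.39 m/s.
With the source moving toward a stationary observer, f' = f · v/(v − v_s).
f' = 6032 × 1487/(1487 − 11.39) ≈ 6079 Hz.
λ' = v/f' = 1487/6078.56 ≈ 24.5 cm.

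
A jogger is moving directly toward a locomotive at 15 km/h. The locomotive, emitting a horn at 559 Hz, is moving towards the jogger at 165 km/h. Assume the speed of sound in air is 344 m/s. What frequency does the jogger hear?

165 km/h = 45.83 m/s; 15 km/h = 4.167 m/s.
With source approaching and observer approaching, f' = f · (v + v_o)/(v − v_s).
f' = 559 × (344 + 4.167)/(344 − 45.83) = 559 × 348.17/298.17 ≈ 653 Hz.

653 Hz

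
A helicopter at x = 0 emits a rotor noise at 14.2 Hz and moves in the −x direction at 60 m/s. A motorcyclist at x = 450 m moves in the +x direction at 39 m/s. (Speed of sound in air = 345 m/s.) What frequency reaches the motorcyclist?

The observer lies on the +x side, so the source is heading away from the observer and the observer is heading away from the source.
With source receding and observer receding, f' = f · (v − v_o)/(v + v_s).
f' = 14.2 × (345 − 39)/(345 + 60) = 14.2 × 306/405 ≈ 10.7 Hz.

10.7 Hz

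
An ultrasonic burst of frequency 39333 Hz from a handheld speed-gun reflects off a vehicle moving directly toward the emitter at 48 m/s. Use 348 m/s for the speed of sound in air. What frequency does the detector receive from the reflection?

At the vehicle (a moving observer), f₁ = f₀ · (v + u)/v = 39333 × 396/348 ≈ 44758 Hz.
The reflection then acts as a moving source: f₂ = f₁ · v/(v − u) ≈ 51920 Hz.
Equivalently f₂ = f₀ · (v + u)/(v − u).

51920 Hz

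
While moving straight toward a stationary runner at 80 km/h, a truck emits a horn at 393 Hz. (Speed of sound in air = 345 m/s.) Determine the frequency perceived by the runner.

80 km/h = 22.22 m/s.
Only the source moves, toward the listener, so f' = f · v/(v − v_s).
f' = 393 × 345/(345 − 22.22) = 393 × 345/322.8 ≈ 420 Hz.

420 Hz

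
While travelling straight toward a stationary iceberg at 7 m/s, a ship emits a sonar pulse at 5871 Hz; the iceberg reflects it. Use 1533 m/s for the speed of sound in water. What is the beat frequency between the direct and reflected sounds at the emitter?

The iceberg receives the sound from a moving source: f₁ = f₀ · v/(v − v_e) = 5871 × 1533/1526 ≈ 5897.9 Hz.
On the return leg the ship is a moving observer: f₂ = f₁ · (v + v_e)/v = 5897.9 × 1540/1533 ≈ 5924.9 Hz.
Beat against the emitted tone: |f₂ − f₀| = 2v_e·f₀/(v − v_e) = 2 × 7 × 5871/1526 ≈ 53.9 Hz.

53.9 Hz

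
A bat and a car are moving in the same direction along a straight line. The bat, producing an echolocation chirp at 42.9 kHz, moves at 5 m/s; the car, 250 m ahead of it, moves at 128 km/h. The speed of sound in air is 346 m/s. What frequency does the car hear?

39.1 kHz

128 km/h = 35.56 m/s.
The car is ahead, so the bat is moving toward it while the car is moving away from the bat.
General Doppler shift: f' = f · (v − v_o)/(v − v_s).
f' = 42.9 × (346 − 35.56)/(346 − 5) = 42.9 × 310.44/341 ≈ 39.1 kHz.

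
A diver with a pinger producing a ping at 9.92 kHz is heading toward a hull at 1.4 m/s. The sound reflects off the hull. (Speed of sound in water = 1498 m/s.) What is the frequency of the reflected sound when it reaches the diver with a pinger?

9.94 kHz

The hull receives the sound from a moving source: f₁ = f₀ · v/(v − v_e) = 9.92 × 1498/1496.6 ≈ 9.93 kHz.
On the return leg the diver with a pinger is a moving observer: f₂ = f₁ · (v + v_e)/v = 9.93 × 1499.4/1498 ≈ 9.94 kHz.
Equivalently f₂ = f₀ · (v + v_e)/(v − v_e).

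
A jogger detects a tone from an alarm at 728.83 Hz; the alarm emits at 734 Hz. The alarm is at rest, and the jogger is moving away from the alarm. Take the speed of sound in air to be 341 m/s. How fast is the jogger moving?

f' = f · (v − v_o)/v ⇒ v_o = v · |f'/f − 1|.
v_o = 341 × |728.83/734 − 1| = 341 × 0.007044 ≈ 2.40 m/s.

2.40 m/s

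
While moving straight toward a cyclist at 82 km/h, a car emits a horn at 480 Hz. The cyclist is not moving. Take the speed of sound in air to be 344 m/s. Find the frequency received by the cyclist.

82 km/h = 22.78 m/s.
Moving source, stationary observer: f' = f · v/(v − v_s) since the source is approaching.
f' = 480 × 344/(344 − 22.78) = 480 × 344/321.2 ≈ 514 Hz.

514 Hz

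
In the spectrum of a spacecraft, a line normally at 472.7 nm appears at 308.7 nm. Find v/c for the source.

λ'/λ₀ = 0.6531 < 1 (blueshift), so the source is approaching.
λ'/λ₀ = √((1 − β)/(1 + β)) for an approaching source ⇒ β = (1 − r²)/(1 + r²) with r = λ'/λ₀.
β = (1 − 0.4265)/(1 + 0.4265) ≈ 0.402.

0.402c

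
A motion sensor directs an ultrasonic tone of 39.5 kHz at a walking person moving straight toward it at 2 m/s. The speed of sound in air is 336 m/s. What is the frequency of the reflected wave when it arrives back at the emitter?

At the walking person (a moving observer), f₁ = f₀ · (v + u)/v = 39.5 × 338/336 ≈ 39.7 kHz.
On reflection it acts as a source moving toward the stationary detector: f₂ = f₁ · v/(v − u) = 39.7 × 336/334 ≈ 40.0 kHz.

40.0 kHz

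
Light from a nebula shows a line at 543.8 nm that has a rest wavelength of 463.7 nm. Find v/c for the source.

λ'/λ₀ = 1.1727 > 1 (redshift), so the source is receding.
λ'/λ₀ = √((1 + β)/(1 − β)) for a receding source ⇒ β = (r² − 1)/(r² + 1) with r = λ'/λ₀.
β = (1.3753 − 1)/(1.3753 + 1) ≈ 0.158.

0.158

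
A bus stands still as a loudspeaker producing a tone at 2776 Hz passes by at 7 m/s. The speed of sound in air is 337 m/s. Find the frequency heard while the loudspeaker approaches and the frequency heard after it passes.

Approaching: f₁ = f · v/(v − v_s) = 2776 × 337/330 ≈ 2835 Hz.
Receding: f₂ = f · v/(v + v_s) = 2776 × 337/344 ≈ 2720 Hz.

2835 Hz approaching; 2720 Hz receding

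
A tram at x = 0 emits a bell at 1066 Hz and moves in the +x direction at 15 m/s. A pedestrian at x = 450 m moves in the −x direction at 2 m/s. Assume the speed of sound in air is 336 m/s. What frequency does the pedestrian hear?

1122 Hz

The observer lies on the +x side, so the source is heading toward the observer and the observer is heading toward the source.
General Doppler shift: f' = f · (v + v_o)/(v − v_s).
f' = 1066 × (336 + 2)/(336 − 15) = 1066 × 338/321 ≈ 1122 Hz.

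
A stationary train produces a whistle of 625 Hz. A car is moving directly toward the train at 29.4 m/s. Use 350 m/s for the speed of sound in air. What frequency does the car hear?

Moving observer, stationary source: f' = f · (v + v_o)/v.
f' = 625 × (350 + 29.4)/350 = 625 × 379.4/350 ≈ 678 Hz.

678 Hz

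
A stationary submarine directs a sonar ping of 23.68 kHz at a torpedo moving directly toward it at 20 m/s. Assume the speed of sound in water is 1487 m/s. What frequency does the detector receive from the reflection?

At the torpedo (a moving observer), f₁ = f₀ · (v + u)/v = 23.68 × 1507/1487 ≈ 24.0 kHz.
On reflection it acts as a source moving toward the stationary detector: f₂ = f₁ · v/(v − u) = 24.0 × 1487/1467 ≈ 24.3 kHz.
Equivalently f₂ = f₀ · (v + u)/(v − u).

24.3 kHz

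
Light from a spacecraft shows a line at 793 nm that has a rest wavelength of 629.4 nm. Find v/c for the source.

0.227

λ'/λ₀ = 1.2599 > 1 (redshift), so the source is receding.
λ'/λ₀ = √((1 + β)/(1 − β)) for a receding source ⇒ β = (r² − 1)/(r² + 1) with r = λ'/λ₀.
β = (1.5874 − 1)/(1.5874 + 1) ≈ 0.227.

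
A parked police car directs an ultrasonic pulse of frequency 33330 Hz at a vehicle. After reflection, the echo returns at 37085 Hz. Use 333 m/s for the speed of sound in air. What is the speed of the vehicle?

17.8 m/s

Double Doppler shift off a moving reflector: f₂ = f₀ · (v + u)/(v − u) (u > 0 toward emitter).
Rearranging, u = v · (f₂ − f₀)/(f₂ + f₀) = 333 × 3755/70415 ≈ 17.8 m/s.
So the vehicle is moving at 17.8 m/s toward the emitter.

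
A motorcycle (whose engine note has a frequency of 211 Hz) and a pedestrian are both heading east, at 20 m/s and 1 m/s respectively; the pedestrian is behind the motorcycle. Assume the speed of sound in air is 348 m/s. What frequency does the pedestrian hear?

The pedestrian is behind, so the motorcycle is moving away from it while the pedestrian is moving toward the motorcycle.
With source receding and observer approaching, f' = f · (v + v_o)/(v + v_s).
f' = 211 × (348 + 1)/(348 + 20) = 211 × 349/368 ≈ 200 Hz.

200 Hz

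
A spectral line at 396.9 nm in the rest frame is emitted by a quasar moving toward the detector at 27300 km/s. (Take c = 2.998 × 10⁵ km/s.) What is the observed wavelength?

362.3 nm

β = v/c = 27300/299800 = 0.0911.
Relativistic Doppler for wavelength: λ' = λ₀ · √((1 − β)/(1 + β)).
λ' = 396.9 × √(0.9089/1.0911) = 396.9 × 0.91273 ≈ 362.3 nm.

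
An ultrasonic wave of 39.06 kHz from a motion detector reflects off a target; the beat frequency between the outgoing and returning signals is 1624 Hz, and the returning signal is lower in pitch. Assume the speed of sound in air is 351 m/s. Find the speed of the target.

Double Doppler shift off a moving reflector: f₂ = f₀ · (v + u)/(v − u) (u > 0 toward emitter).
Returning signal is lower, so f₂ = f₀ − Δf = 39060 − 1624 = 37436 Hz.
Rearranging, u = v · (f₂ − f₀)/(f₂ + f₀) = 351 × -1624/76496 ≈ -7.5 m/s.
So the target is moving at 7.5 m/s away from the emitter.

7.5 m/s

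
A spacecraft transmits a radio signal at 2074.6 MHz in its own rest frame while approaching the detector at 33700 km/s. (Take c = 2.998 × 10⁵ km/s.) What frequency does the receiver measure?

β = v/c = 33700/299800 = 0.1124.
Relativistic Doppler for frequency: f' = f₀ · √((1 + β)/(1 − β)).
f' = 2074.6 × √(1.1124/0.8876) = 2074.6 × 1.11950 ≈ 2322.5 MHz.

2322.5 MHz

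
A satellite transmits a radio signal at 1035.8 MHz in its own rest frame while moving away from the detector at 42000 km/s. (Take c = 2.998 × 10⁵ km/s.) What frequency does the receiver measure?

899.6 MHz

β = v/c = 42000/299800 = 0.1401.
Relativistic Doppler for frequency: f' = f₀ · √((1 − β)/(1 + β)).
f' = 1035.8 × √(0.8599/1.1401) = 1035.8 × 0.86847 ≈ 899.6 MHz.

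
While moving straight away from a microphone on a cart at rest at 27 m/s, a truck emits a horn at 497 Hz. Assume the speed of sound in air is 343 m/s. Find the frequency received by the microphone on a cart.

Only the source moves, away from the listener, so f' = f · v/(v + v_s).
f' = 497 × 343/(343 + 27) = 497 × 343/370 ≈ 461 Hz.

461 Hz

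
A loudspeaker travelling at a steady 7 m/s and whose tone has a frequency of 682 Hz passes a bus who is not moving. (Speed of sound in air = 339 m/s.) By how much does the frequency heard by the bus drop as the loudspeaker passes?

28.2 Hz

Approaching: f₁ = f · v/(v − v_s) = 682 × 339/332 ≈ 696.4 Hz.
Receding: f₂ = f · v/(v + v_s) = 682 × 339/346 ≈ 668.2 Hz.
Drop: f₁ − f₂ = 2f·v·v_s/(v² − v_s²) = 2 × 682 × 339 × 7/(339² − 7²) ≈ 28.2 Hz.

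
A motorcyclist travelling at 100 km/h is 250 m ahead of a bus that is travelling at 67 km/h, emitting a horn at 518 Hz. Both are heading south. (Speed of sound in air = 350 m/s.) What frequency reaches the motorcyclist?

504 Hz

67 km/h = 18.61 m/s; 100 km/h = 27.78 m/s.
The motorcyclist is ahead, so the bus is moving toward it while the motorcyclist is moving away from the bus.
With source approaching and observer receding, f' = f · (v − v_o)/(v − v_s).
f' = 518 × (350 − 27.78)/(350 − 18.61) = 518 × 322.22/331.39 ≈ 504 Hz.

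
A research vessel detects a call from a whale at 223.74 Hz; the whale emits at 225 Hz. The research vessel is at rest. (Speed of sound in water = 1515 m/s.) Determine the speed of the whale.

8.5 m/s

f' < f, so the whale is receding.
f' = f · v/(v + v_s) ⇒ v_s = v · |1 − f/f'|.
v_s = 1515 × |1 − 225/223.74| = 1515 × 0.005632 ≈ 8.5 m/s.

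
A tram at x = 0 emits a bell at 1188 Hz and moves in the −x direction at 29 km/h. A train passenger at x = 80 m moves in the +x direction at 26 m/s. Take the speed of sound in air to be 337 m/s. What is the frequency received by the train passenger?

29 km/h = 8.056 m/s.
The observer lies on the +x side, so the source is heading away from the observer and the observer is heading away from the source.
Both move, so f' = f · (v − v_o)/(v + v_s).
f' = 1188 × (337 − 26)/(337 + 8.056) = 1188 × 311/345.06 ≈ 1071 Hz.

1071 Hz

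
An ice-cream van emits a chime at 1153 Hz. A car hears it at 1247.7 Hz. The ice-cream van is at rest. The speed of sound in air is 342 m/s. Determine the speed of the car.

f' > f, so the car is approaching.
f' = f · (v + v_o)/v ⇒ v_o = v · |f'/f − 1|.
v_o = 342 × |1247.7/1153 − 1| = 342 × 0.08213 ≈ 28 m/s.

28 m/s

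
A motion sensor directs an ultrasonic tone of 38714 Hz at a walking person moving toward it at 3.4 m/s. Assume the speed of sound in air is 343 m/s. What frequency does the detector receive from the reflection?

The walking person first receives the wave as a moving observer: f₁ = f₀ · (v + u)/v = 38714 × (343 + 3.4)/343 ≈ 39098 Hz.
The reflection then acts as a moving source: f₂ = f₁ · v/(v − u) ≈ 39489 Hz.
Equivalently f₂ = f₀ · (v + u)/(v − u).

39489 Hz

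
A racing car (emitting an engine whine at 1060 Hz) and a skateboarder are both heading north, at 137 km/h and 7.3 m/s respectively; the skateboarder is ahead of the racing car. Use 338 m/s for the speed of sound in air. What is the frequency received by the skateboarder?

137 km/h = 38.06 m/s.
The skateboarder is ahead, so the racing car is moving toward it while the skateboarder is moving away from the racing car.
General Doppler shift: f' = f · (v − v_o)/(v − v_s).
f' = 1060 × (338 − 7.3)/(338 − 38.06) = 1060 × 330.7/299.94 ≈ 1169 Hz.

1169 Hz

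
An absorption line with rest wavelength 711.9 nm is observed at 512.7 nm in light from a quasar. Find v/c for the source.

λ'/λ₀ = 0.7202 < 1 (blueshift), so the source is approaching.
λ'/λ₀ = √((1 − β)/(1 + β)) for an approaching source ⇒ β = (1 − r²)/(1 + r²) with r = λ'/λ₀.
β = (1 − 0.5187)/(1 + 0.5187) ≈ 0.317.

0.317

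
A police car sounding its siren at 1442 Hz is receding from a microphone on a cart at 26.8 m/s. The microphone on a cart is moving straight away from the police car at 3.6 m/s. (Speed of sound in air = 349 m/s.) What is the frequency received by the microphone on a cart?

General Doppler shift: f' = f · (v − v_o)/(v + v_s).
f' = 1442 × (349 − 3.6)/(349 + 26.8) = 1442 × 345.4/375.8 ≈ 1325 Hz.

1325 Hz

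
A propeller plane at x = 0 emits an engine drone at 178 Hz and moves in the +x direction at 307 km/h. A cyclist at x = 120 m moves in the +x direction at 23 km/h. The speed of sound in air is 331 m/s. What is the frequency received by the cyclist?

235 Hz

307 km/h = 85.28 m/s; 23 km/h = 6.389 m/s.
The observer lies on the +x side, so the source is heading toward the observer and the observer is heading away from the source.
General Doppler shift: f' = f · (v − v_o)/(v − v_s).
f' = 178 × (331 − 6.389)/(331 − 85.28) = 178 × 324.61/245.72 ≈ 235 Hz.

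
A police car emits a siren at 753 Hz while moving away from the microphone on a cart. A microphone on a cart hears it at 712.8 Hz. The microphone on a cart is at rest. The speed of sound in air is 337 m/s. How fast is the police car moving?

19.0 m/s

f' = f · v/(v + v_s) ⇒ v_s = v · |1 − f/f'|.
v_s = 337 × |1 − 753/712.8| = 337 × 0.0564 ≈ 19.0 m/s.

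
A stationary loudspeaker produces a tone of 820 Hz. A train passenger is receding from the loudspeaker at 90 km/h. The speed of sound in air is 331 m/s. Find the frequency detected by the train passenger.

758 Hz

90 km/h = 25 m/s.
Only the observer moves, away from the source, so f' = f · (v − v_o)/v.
f' = 820 × (331 − 25)/331 = 820 × 306/331 ≈ 758 Hz.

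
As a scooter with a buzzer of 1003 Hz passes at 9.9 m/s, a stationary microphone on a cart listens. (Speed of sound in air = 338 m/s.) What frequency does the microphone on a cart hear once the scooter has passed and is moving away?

974 Hz

Receding: f₂ = f · v/(v + v_s) = 1003 × 338/347.9 ≈ 974 Hz.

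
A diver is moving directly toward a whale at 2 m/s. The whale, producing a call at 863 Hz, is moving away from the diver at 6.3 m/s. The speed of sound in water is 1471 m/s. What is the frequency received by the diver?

With source receding and observer approaching, f' = f · (v + v_o)/(v + v_s).
f' = 863 × (1471 + 2)/(1471 + 6.3) = 863 × 1473/1477.3 ≈ 860 Hz.

860 Hz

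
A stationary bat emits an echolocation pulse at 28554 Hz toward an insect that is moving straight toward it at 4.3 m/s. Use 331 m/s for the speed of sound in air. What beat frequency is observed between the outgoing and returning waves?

752 Hz

The insect first receives the wave as a moving observer: f₁ = f₀ · (v + u)/v = 28554 × (331 + 4.3)/331 ≈ 28925 Hz.
On reflection it acts as a source moving toward the stationary detector: f₂ = f₁ · v/(v − u) = 28925 × 331/326.7 ≈ 29306 Hz.
Equivalently f₂ = f₀ · (v + u)/(v − u).
Beat frequency: |f₂ − f₀| = 2u·f₀/(v − u) = 2 × 4.3 × 28554/326.7 ≈ 752 Hz.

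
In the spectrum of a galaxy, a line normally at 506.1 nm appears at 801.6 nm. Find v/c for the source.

0.430

λ'/λ₀ = 1.5839 > 1 (redshift), so the source is receding.
λ'/λ₀ = √((1 + β)/(1 − β)) for a receding source ⇒ β = (r² − 1)/(r² + 1) with r = λ'/λ₀.
β = (2.5087 − 1)/(2.5087 + 1) ≈ 0.430.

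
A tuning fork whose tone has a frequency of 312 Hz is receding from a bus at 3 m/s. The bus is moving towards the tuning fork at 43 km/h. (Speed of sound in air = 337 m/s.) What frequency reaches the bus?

320 Hz

43 km/h = 11.94 m/s.
Both move, so f' = f · (v + v_o)/(v + v_s).
f' = 312 × (337 + 11.94)/(337 + 3) = 312 × 348.94/340 ≈ 320 Hz.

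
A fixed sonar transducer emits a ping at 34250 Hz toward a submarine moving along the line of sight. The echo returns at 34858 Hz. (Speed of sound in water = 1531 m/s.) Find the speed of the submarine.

13.5 m/s

Double Doppler shift off a moving reflector: f₂ = f₀ · (v + u)/(v − u) (u > 0 toward emitter).
Rearranging, u = v · (f₂ − f₀)/(f₂ + f₀) = 1531 × 608/69108 ≈ 13.5 m/s.
So the submarine is moving at 13.5 m/s toward the emitter.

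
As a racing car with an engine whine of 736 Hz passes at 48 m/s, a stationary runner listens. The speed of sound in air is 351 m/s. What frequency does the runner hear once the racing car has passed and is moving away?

Receding: f₂ = f · v/(v + v_s) = 736 × 351/399 ≈ 647 Hz.

647 Hz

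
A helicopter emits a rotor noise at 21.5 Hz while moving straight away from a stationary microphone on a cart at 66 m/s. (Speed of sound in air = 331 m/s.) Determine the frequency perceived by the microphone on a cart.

With the source moving away from a stationary observer, f' = f · v/(v + v_s).
f' = 21.5 × 331/(331 + 66) = 21.5 × 331/397 ≈ 17.9 Hz.

17.9 Hz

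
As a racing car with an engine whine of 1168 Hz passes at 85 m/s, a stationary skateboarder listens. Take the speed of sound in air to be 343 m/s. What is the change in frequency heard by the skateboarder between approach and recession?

Approaching: f₁ = f · v/(v − v_s) = 1168 × 343/258 ≈ 1553 Hz.
Receding: f₂ = f · v/(v + v_s) = 1168 × 343/428 ≈ 936 Hz.
Drop: f₁ − f₂ = 2f·v·v_s/(v² − v_s²) = 2 × 1168 × 343 × 85/(343² − 85²) ≈ 617 Hz.

617 Hz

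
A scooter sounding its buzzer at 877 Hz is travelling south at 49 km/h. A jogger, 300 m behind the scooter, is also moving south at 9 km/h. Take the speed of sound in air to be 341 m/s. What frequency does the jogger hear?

49 km/h = 13.61 m/s; 9 km/h = 2.5 m/s.
The jogger is behind, so the scooter is moving away from it while the jogger is moving toward the scooter.
Both move, so f' = f · (v + v_o)/(v + v_s).
f' = 877 × (341 + 2.5)/(341 + 13.61) = 877 × 343.5/354.61 ≈ 850 Hz.

850 Hz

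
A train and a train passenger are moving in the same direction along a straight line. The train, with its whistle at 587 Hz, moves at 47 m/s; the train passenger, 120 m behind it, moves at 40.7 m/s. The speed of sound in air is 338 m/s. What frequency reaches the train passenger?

The train passenger is behind, so the train is moving away from it while the train passenger is moving toward the train.
Both move, so f' = f · (v + v_o)/(v + v_s).
f' = 587 × (338 + 40.7)/(338 + 47) = 587 × 378.7/385 ≈ 577 Hz.

577 Hz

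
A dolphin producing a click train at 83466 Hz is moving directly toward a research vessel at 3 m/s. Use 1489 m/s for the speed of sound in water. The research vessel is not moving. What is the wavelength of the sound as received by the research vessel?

Only the source moves, toward the listener, so f' = f · v/(v − v_s).
f' = 83466 × 1489/(1489 − 3) ≈ 83635 Hz.
λ' = v/f' = 1489/83634.5 ≈ 1.8 cm.

1.8 cm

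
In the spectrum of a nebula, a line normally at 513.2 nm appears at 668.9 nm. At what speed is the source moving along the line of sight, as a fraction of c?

0.259c

λ'/λ₀ = 1.3034 > 1 (redshift), so the source is receding.
λ'/λ₀ = √((1 + β)/(1 − β)) for a receding source ⇒ β = (r² − 1)/(r² + 1) with r = λ'/λ₀.
β = (1.6988 − 1)/(1.6988 + 1) ≈ 0.259.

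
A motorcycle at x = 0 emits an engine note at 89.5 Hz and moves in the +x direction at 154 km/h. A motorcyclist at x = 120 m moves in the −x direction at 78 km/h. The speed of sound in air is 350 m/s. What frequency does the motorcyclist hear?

154 km/h = 42.78 m/s; 78 km/h = 21.67 m/s.
The observer lies on the +x side, so the source is heading toward the observer and the observer is heading toward the source.
With source approaching and observer approaching, f' = f · (v + v_o)/(v − v_s).
f' = 89.5 × (350 + 21.67)/(350 − 42.78) = 89.5 × 371.67/307.22 ≈ 108 Hz.

108 Hz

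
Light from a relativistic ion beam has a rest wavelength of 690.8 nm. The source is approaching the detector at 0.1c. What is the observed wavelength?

624.9 nm

Relativistic Doppler for wavelength: λ' = λ₀ · √((1 − β)/(1 + β)).
λ' = 690.8 × √(0.9000/1.1000) = 690.8 × 0.90453 ≈ 624.9 nm.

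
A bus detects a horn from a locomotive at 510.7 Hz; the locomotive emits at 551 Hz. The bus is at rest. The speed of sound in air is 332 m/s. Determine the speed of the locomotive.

f' < f, so the locomotive is receding.
f' = f · v/(v + v_s) ⇒ v_s = v · |1 − f/f'|.
v_s = 332 × |1 − 551/510.7| = 332 × 0.07891 ≈ 26 m/s.

26 m/s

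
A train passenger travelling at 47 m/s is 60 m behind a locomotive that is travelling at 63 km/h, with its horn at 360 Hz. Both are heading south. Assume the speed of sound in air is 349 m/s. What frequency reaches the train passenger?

389 Hz

63 km/h = 17.5 m/s.
The train passenger is behind, so the locomotive is moving away from it while the train passenger is moving toward the locomotive.
General Doppler shift: f' = f · (v + v_o)/(v + v_s).
f' = 360 × (349 + 47)/(349 + 17.5) = 360 × 396/366.5 ≈ 389 Hz.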